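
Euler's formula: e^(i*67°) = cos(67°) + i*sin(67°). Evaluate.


cos(67°) = 0.3907
sin(67°) = 0.9205

e^(i*67°) = 0.3907 + 0.9205i


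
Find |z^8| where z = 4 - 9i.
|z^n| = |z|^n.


|z| = sqrt(16+81) = sqrt(97) = 9.8489
|z^8| = |z|^8 = (sqrt(97))^8 = 97^4 = 88529281

|z^8| = 88529281


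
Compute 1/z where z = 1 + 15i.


|z|^2 = 1+225 = 226
1/z = (1 - 15i)/226

1/z = 0.0044 - 0.0664i


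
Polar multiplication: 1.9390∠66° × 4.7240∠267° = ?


r = 1.9390 * 4.7240 = 9.1598
theta = 66° + 267° = 333° = 333° (mod 360)

9.1598 cis(333°)


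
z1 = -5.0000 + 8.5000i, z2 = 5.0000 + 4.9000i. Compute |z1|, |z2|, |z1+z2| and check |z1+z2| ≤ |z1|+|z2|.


|z1| = sqrt((-5)^2 + 8.5^2) = sqrt(97.25) = 9.8615
|z2| = sqrt(5^2 + 4.9^2) = sqrt(49.01) = 7.0007
z1+z2 = 13.4000i
|z1+z2| = sqrt(179.56) = 13.4000
|z1|+|z2| = 9.8615 + 7.0007 = 16.8622

|z1+z2| = 13.4000 ≤ |z1|+|z2| = 16.8622 (verified)


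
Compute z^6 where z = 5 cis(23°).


r^6 = 5^6 = 15625
n*theta = 6*23° = 138° = 138° (mod 360)
a = 15625*cos(138°) = -11611.6379
b = 15625*sin(138°) = 10455.1657

15625 cis(138°) = -11611.6379 + 10455.1657i


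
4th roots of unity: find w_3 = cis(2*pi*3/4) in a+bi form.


Angle = 360*3/4 = 270°
a = cos(270°) = 0
b = sin(270°) = -1.0000

0 - 1.0000i


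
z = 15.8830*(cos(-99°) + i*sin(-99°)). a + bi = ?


a = 15.8830*cos(-99°) = 15.8830*(-0.15643) = -2.4846
b = 15.8830*sin(-99°) = 15.8830*(-0.98769) = -15.6875

-2.4846 - 15.6875i


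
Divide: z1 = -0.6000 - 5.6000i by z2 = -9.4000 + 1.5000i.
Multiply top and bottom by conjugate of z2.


Conjugate of z2 = -9.4000 - 1.5000i
Numerator: (-0.6000 - 5.6000i)(-9.4000 - 1.5000i) = -2.7600 + 53.5400i
Denominator: (-9.4)^2 + 1.5^2 = 90.61
Result = (-2.7600 + 53.5400i)/90.61

-0.0305 + 0.5909i


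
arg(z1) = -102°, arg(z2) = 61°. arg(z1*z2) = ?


arg(z1*z2) = -102° + 61° = -41°
Normalized to (-180°, 180°]: -41°

-41°


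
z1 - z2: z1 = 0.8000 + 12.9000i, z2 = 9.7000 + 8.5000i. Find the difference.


Real: 0.8 - 9.7 = -8.9
Imag: 12.9 - 8.5 = 4.4

-8.9000 + 4.4000i


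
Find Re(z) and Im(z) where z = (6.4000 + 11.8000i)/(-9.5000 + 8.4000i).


Multiply by conjugate: (6.4000 + 11.8000i)(-9.5000 - 8.4000i) / ((-9.5)^2 + 8.4^2)
Numerator real = 6.4*(-9.5) + 11.8*8.4 = 38.32
Numerator imag = 11.8*(-9.5) - 6.4*8.4 = -165.86
Denominator = 160.81
Re(z) = 38.32/160.81 = 0.2383
Im(z) = -165.86/160.81 = -1.0314

Re(z) = 0.2383, Im(z) = -1.0314


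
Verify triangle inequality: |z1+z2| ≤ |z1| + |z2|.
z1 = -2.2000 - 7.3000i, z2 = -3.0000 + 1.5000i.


|z1| = sqrt((-2.2)^2 + (-7.3)^2) = sqrt(58.13) = 7.6243
|z2| = sqrt((-3)^2 + 1.5^2) = sqrt(11.25) = 3.3541
z1+z2 = -5.2000 - 5.8000i
|z1+z2| = sqrt(60.68) = 7.7897
|z1|+|z2| = 7.6243 + 3.3541 = 10.9784

|z1+z2| = 7.7897 ≤ |z1|+|z2| = 10.9784 (verified)


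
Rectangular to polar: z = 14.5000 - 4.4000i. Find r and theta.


r = sqrt(210.25+19.36) = sqrt(229.61) = 15.1529
theta = atan2(-4.4, 14.5) = -16.8803 degrees

r = 15.1529, theta = -16.8803 degrees


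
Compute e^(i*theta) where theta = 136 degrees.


cos(136°) = -0.7193
sin(136°) = 0.6947

e^(i*136°) = -0.7193 + 0.6947i


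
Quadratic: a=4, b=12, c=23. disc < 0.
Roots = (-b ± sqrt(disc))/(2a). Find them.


disc = 12^2 - 4*4*23 = 144 - 368 = -224
sqrt(|disc|) = sqrt(224) = 14.9666
Real part = -12/(2*4) = -1.5000
Imag part = 14.9666/(2*4) = 1.8708

-1.5000 ± 1.8708i


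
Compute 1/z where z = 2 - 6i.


|z|^2 = 4+36 = 40
1/z = (2 + 6i)/40

1/z = 0.0500 + 0.1500i


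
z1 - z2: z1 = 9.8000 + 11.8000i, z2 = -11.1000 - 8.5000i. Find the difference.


Real: 9.8 + 11.1 = 20.9
Imag: 11.8 + 8.5 = 20.3

20.9000 + 20.3000i


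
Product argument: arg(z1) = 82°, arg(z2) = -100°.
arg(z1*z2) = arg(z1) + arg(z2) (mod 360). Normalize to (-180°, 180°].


arg(z1*z2) = 82° - 100° = -18°
Normalized to (-180°, 180°]: -18°

-18°


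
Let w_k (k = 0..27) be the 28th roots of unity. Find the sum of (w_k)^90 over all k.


The roots are w_k = w^k with w = e^(2*pi*i/28), and (w^k)^90 = (w^90)^k.
So S = 1 + u + u^2 + ... + u^(27) with u = w^90.
90 = 3*28 + 6, so 90 is not a multiple of 28: u = (w^28)^3 * w^6 = w^6 ≠ 1 (w is a primitive 28th root), while u^28 = (w^28)^90 = 1.
Geometric series: S = (1 - u^28)/(1 - u) = (1 - 1)/(1 - u) = 0

S = 0


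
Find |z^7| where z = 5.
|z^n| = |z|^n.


|z| = sqrt(25+0) = sqrt(25) = 5
|z^7| = |z|^7 = 5^7 = 78125

|z^7| = 78125


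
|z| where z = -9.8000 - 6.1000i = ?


|z| = sqrt((-9.8)^2 + (-6.1)^2) = sqrt(96.04 + 37.21) = sqrt(133.25) = 11.5434

|z| = 11.5434


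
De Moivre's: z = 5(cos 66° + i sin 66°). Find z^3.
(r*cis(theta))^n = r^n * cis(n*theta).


r^3 = 5^3 = 125
n*theta = 3*66° = 198° = 198° (mod 360)
a = 125*cos(198°) = -118.8821
b = 125*sin(198°) = -38.6271

125 cis(198°) = -118.8821 - 38.6271i


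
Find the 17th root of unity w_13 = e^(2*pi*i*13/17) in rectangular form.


Angle = 360*13/17 = 275.2941°
a = cos(275.2941°) = 0.0923
b = sin(275.2941°) = -0.9957

0.0923 - 0.9957i


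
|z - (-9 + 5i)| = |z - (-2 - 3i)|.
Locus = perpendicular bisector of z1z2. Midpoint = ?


Equal distances means the locus is the perpendicular bisector of z1 and z2.
Midpoint = ((-9+(-2))/2, (5+(-3))/2) = (-5.5000, 1.0000)

Perpendicular bisector through (-5.5000, 1.0000)


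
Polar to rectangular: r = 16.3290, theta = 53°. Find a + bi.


a = 16.3290*cos(53°) = 16.3290*0.601815 = 9.8270
b = 16.3290*sin(53°) = 16.3290*0.798636 = 13.0409

9.8270 + 13.0409i


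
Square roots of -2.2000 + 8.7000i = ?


|z| = sqrt(4.84+75.69) = 8.9739
sqrt((|z|+a)/2) = sqrt((8.9739+(-2.2))/2) = sqrt(3.3869) = 1.8404
sqrt((|z|-a)/2) = sqrt((8.9739-(-2.2))/2) = sqrt(5.5869) = 2.3637

±(1.8404 + 2.3637i) i.e. 1.8404 + 2.3637i and -1.8404 - 2.3637i


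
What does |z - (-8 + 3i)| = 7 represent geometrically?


|z - z0| = r is a circle with center z0 and radius r.
Center = (-8, 3), radius = 7

Circle with center (-8, 3) and radius 7


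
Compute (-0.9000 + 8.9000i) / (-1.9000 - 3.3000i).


Conjugate of z2 = -1.9000 + 3.3000i
Numerator: (-0.9000 + 8.9000i)(-1.9000 + 3.3000i) = -27.6600 - 19.8800i
Denominator: (-1.9)^2 + (-3.3)^2 = 14.5
Result = (-27.6600 - 19.8800i)/14.5

-1.9076 - 1.3710i


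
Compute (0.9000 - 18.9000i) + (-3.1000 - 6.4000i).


Real: 0.9 - 3.1 = -2.2
Imag: -18.9 - 6.4 = -25.3

-2.2000 - 25.3000i


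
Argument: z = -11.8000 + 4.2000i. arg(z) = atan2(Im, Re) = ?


Re = -11.8, Im = 4.2
arg = atan2(4.2, -11.8) = 160.4077 degrees

arg(z) = 160.4077 degrees


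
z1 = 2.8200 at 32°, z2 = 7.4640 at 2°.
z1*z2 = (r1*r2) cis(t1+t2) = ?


r = 2.8200 * 7.4640 = 21.0485
theta = 32° + 2° = 34° = 34° (mod 360)

21.0485 cis(34°)


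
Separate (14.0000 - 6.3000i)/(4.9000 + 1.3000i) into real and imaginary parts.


Multiply by conjugate: (14.0000 - 6.3000i)(4.9000 - 1.3000i) / (4.9^2 + 1.3^2)
Numerator real = 14*4.9 - (6.3)*1.3 = 60.41
Numerator imag = -6.3*4.9 - 14*1.3 = -49.07
Denominator = 25.7
Re(z) = 60.41/25.7 = 2.3506
Im(z) = -49.07/25.7 = -1.9093

Re(z) = 2.3506, Im(z) = -1.9093


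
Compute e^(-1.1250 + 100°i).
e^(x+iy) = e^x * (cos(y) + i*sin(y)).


e^-1.1250 = 0.32465
cos(100°) = -0.1736
sin(100°) = 0.9848
Real = 0.32465*(-0.1736) = -0.0564
Imag = 0.32465*0.9848 = 0.3197

-0.0564 + 0.3197i


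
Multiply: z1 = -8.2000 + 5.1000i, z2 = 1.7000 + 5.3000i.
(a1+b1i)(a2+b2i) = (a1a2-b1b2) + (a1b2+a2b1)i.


Real = -8.2*1.7 - 5.1*5.3 = -13.94 - 27.03 = -40.97
Imag = -8.2*5.3 + 1.7*5.1 = -43.46 + 8.67 = -34.79

-40.9700 - 34.7900i


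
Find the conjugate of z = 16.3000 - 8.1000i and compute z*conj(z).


z_bar = 16.3000 + 8.1000i
z*z_bar = 16.3^2 + (-8.1)^2 = 265.69 + 65.61 = 331.3

z_bar = 16.3000 + 8.1000i, z*z_bar = 331.3


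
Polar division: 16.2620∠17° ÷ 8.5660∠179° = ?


r = 16.2620 / 8.5660 = 1.8984
theta = 17° - 179° = -162° = 198° (mod 360)

1.8984 cis(198°)


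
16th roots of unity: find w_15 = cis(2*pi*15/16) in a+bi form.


Angle = 360*15/16 = 337.5°
a = cos(337.5°) = 0.9239
b = sin(337.5°) = -0.3827

0.9239 - 0.3827i


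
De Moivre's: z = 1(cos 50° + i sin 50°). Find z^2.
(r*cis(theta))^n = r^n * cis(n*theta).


r^2 = 1^2 = 1
n*theta = 2*50° = 100° = 100° (mod 360)
a = 1*cos(100°) = -0.1736
b = 1*sin(100°) = 0.9848

1 cis(100°) = -0.1736 + 0.9848i


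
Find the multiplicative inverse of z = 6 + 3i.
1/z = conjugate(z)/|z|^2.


|z|^2 = 36+9 = 45
1/z = (6 - 3i)/45

1/z = 0.1333 - 0.0667i


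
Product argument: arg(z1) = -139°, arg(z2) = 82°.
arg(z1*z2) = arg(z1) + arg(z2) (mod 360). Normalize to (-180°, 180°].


arg(z1*z2) = -139° + 82° = -57°
Normalized to (-180°, 180°]: -57°

-57°


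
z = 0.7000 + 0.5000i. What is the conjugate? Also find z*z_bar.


z_bar = 0.7000 - 0.5000i
z*z_bar = 0.7^2 + 0.5^2 = 0.49 + 0.25 = 0.74

z_bar = 0.7000 - 0.5000i, z*z_bar = 0.74


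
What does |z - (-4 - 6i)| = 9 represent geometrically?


|z - z0| = r is a circle with center z0 and radius r.
Center = (-4, -6), radius = 9

Circle with center (-4, -6) and radius 9


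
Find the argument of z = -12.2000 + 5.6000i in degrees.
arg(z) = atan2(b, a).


Re = -12.2, Im = 5.6
arg = atan2(5.6, -12.2) = 155.3441 degrees

arg(z) = 155.3441 degrees


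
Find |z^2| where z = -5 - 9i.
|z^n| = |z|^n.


|z| = sqrt(25+81) = sqrt(106) = 10.2956
|z^2| = |z|^2 = (sqrt(106))^2 = 106

|z^2| = 106


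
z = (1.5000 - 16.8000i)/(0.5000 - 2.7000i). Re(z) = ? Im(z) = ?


Multiply by conjugate: (1.5000 - 16.8000i)(0.5000 + 2.7000i) / (0.5^2 + (-2.7)^2)
Numerator real = 1.5*0.5 - (16.8)*(-2.7) = 46.11
Numerator imag = -16.8*0.5 - 1.5*(-2.7) = -4.35
Denominator = 7.54
Re(z) = 46.11/7.54 = 6.1154
Im(z) = -4.35/7.54 = -0.5769

Re(z) = 6.1154, Im(z) = -0.5769


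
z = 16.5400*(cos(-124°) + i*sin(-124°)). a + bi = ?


a = 16.5400*cos(-124°) = 16.5400*(-0.559193) = -9.2491
b = 16.5400*sin(-124°) = 16.5400*(-0.82904) = -13.7123

-9.2491 - 13.7123i


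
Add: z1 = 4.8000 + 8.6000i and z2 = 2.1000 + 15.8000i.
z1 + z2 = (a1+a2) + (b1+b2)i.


Real: 4.8 + 2.1 = 6.9
Imag: 8.6 + 15.8 = 24.4

6.9000 + 24.4000i


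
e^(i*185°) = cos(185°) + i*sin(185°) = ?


cos(185°) = -0.9962
sin(185°) = -0.0872

e^(i*185°) = -0.9962 - 0.0872i


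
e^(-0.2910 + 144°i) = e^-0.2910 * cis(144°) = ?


e^-0.2910 = 0.74752
cos(144°) = -0.80902
sin(144°) = 0.5878
Real = 0.74752*(-0.80902) = -0.6048
Imag = 0.74752*0.5878 = 0.4394

-0.6048 + 0.4394i


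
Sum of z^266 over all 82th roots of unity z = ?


The roots are w_k = w^k with w = e^(2*pi*i/82), and (w^k)^266 = (w^266)^k.
So S = 1 + u + u^2 + ... + u^(81) with u = w^266.
266 = 3*82 + 20, so 266 is not a multiple of 82: u = (w^82)^3 * w^20 = w^20 ≠ 1 (w is a primitive 82th root), while u^82 = (w^82)^266 = 1.
Geometric series: S = (1 - u^82)/(1 - u) = (1 - 1)/(1 - u) = 0

S = 0


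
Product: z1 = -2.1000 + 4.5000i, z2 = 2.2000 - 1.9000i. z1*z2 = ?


Real = -2.1*2.2 - 4.5*(-1.9) = -4.62 - (-8.55) = 3.93
Imag = -2.1*(-1.9) + 2.2*4.5 = 3.99 + 9.9 = 13.89

3.9300 + 13.8900i


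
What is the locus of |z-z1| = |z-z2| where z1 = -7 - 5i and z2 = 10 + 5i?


Equal distances means the locus is the perpendicular bisector of z1 and z2.
Midpoint = ((-7+10)/2, (-5+5)/2) = (1.5000, 0)

Perpendicular bisector through (1.5000, 0)


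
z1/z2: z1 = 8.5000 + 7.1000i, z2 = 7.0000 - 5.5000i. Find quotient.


Conjugate of z2 = 7.0000 + 5.5000i
Numerator: (8.5000 + 7.1000i)(7.0000 + 5.5000i) = 20.4500 + 96.4500i
Denominator: 7^2 + (-5.5)^2 = 79.25
Result = (20.4500 + 96.4500i)/79.25

0.2580 + 1.2170i


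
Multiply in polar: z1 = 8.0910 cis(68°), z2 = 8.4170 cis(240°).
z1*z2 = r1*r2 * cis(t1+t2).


r = 8.0910 * 8.4170 = 68.1019
theta = 68° + 240° = 308° = 308° (mod 360)

68.1019 cis(308°)


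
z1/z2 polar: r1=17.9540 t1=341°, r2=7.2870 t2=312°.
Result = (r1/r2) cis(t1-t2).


r = 17.9540 / 7.2870 = 2.4638
theta = 341° - 312° = 29° = 29° (mod 360)

2.4638 cis(29°)


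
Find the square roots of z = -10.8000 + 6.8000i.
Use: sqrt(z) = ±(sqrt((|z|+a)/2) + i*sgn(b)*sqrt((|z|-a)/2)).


|z| = sqrt(116.64+46.24) = 12.7624
sqrt((|z|+a)/2) = sqrt((12.7624+(-10.8))/2) = sqrt(0.9812) = 0.9906
sqrt((|z|-a)/2) = sqrt((12.7624-(-10.8))/2) = sqrt(11.7812) = 3.4324

±(0.9906 + 3.4324i) i.e. 0.9906 + 3.4324i and -0.9906 - 3.4324i


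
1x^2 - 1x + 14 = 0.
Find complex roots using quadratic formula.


disc = (-1)^2 - 4*1*14 = 1 - 56 = -55
sqrt(|disc|) = sqrt(55) = 7.4162
Real part = 1/(2*1) = 0.5000
Imag part = 7.4162/(2*1) = 3.7081

0.5000 ± 3.7081i


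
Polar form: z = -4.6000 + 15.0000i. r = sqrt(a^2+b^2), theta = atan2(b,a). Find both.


r = sqrt(21.16+225) = sqrt(246.16) = 15.6895
theta = atan2(15, -4.6) = 107.0490 degrees

r = 15.6895, theta = 107.0490 degrees


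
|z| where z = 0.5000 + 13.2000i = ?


|z| = sqrt(0.5^2 + 13.2^2) = sqrt(0.25 + 174.24) = sqrt(174.49) = 13.2095

|z| = 13.2095


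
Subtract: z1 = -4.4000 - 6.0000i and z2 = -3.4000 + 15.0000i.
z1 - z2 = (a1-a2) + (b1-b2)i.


Real: -4.4 + 3.4 = -1
Imag: -6 - 15 = -21

-1.0000 - 21.0000i


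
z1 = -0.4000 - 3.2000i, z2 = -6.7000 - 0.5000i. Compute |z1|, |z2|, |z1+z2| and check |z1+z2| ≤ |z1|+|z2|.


|z1| = sqrt((-0.4)^2 + (-3.2)^2) = sqrt(10.4) = 3.2249
|z2| = sqrt((-6.7)^2 + (-0.5)^2) = sqrt(45.14) = 6.7186
z1+z2 = -7.1000 - 3.7000i
|z1+z2| = sqrt(64.1) = 8.0062
|z1|+|z2| = 3.2249 + 6.7186 = 9.9435

|z1+z2| = 8.0062 ≤ |z1|+|z2| = 9.9435 (verified)


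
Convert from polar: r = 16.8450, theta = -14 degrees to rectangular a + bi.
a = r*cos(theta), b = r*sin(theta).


a = 16.8450*cos(-14°) = 16.8450*0.970296 = 16.3446
b = 16.8450*sin(-14°) = 16.8450*(-0.241922) = -4.0752

16.3446 - 4.0752i


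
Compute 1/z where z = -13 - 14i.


|z|^2 = 169+196 = 365
1/z = (-13 + 14i)/365

1/z = -0.0356 + 0.0384i


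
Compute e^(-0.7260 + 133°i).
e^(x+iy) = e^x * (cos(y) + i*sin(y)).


e^-0.7260 = 0.4838
cos(133°) = -0.682
sin(133°) = 0.7314
Real = 0.4838*(-0.682) = -0.3300
Imag = 0.4838*0.7314 = 0.3539

-0.3300 + 0.3539i


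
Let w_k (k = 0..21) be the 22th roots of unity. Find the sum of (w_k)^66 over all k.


The roots are w_k = w^k with w = e^(2*pi*i/22), and (w^k)^66 = (w^66)^k.
So S = 1 + u + u^2 + ... + u^(21) with u = w^66.
66 = 3*22 + 0, so 66 is a multiple of 22 and u = (w^22)^3 = 1.
Every one of the 22 terms equals 1: S = 22

S = 22


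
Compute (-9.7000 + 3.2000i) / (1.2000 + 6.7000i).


Conjugate of z2 = 1.2000 - 6.7000i
Numerator: (-9.7000 + 3.2000i)(1.2000 - 6.7000i) = 9.8000 + 68.8300i
Denominator: 1.2^2 + 6.7^2 = 46.33
Result = (9.8000 + 68.8300i)/46.33

0.2115 + 1.4856i


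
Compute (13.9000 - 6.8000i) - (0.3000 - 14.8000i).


Real: 13.9 - 0.3 = 13.6
Imag: -6.8 + 14.8 = 8

13.6000 + 8.0000i


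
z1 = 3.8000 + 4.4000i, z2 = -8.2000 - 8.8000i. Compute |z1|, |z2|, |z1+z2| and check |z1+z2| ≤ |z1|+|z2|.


|z1| = sqrt(3.8^2 + 4.4^2) = sqrt(33.8) = 5.8138
|z2| = sqrt((-8.2)^2 + (-8.8)^2) = sqrt(144.68) = 12.0283
z1+z2 = -4.4000 - 4.4000i
|z1+z2| = sqrt(38.72) = 6.2225
|z1|+|z2| = 5.8138 + 12.0283 = 17.8421

|z1+z2| = 6.2225 ≤ |z1|+|z2| = 17.8421 (verified)


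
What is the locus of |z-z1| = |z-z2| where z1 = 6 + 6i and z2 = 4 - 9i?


Equal distances means the locus is the perpendicular bisector of z1 and z2.
Midpoint = ((6+4)/2, (6+(-9))/2) = (5.0000, -1.5000)

Perpendicular bisector through (5.0000, -1.5000)


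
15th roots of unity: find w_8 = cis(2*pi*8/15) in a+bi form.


Angle = 360*8/15 = 192°
a = cos(192°) = -0.9781
b = sin(192°) = -0.2079

-0.9781 - 0.2079i


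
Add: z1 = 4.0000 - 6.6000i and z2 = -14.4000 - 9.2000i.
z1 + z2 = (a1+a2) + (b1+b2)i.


Real: 4 - 14.4 = -10.4
Imag: -6.6 - 9.2 = -15.8

-10.4000 - 15.8000i


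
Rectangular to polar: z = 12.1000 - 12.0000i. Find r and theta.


r = sqrt(146.41+144) = sqrt(290.41) = 17.0414
theta = atan2(-12, 12.1) = -44.7623 degrees

r = 17.0414, theta = -44.7623 degrees


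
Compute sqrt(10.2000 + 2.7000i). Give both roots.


|z| = sqrt(104.04+7.29) = 10.5513
sqrt((|z|+a)/2) = sqrt((10.5513+10.2)/2) = sqrt(10.3757) = 3.2211
sqrt((|z|-a)/2) = sqrt((10.5513-10.2)/2) = sqrt(0.1757) = 0.4191

±(3.2211 + 0.4191i) i.e. 3.2211 + 0.4191i and -3.2211 - 0.4191i


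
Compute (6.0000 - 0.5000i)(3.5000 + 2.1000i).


Real = 6*3.5 - (-0.5)*2.1 = 21 - (-1.05) = 22.05
Imag = 6*2.1 + 3.5*(-0.5) = 12.6 - (1.75) = 10.85

22.0500 + 10.8500i


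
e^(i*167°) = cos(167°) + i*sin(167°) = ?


cos(167°) = -0.9744
sin(167°) = 0.2250

e^(i*167°) = -0.9744 + 0.2250i


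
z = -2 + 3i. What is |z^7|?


|z| = sqrt(4+9) = sqrt(13) = 3.6056
|z^7| = |z|^7 = (sqrt(13))^7 = 13^3 * sqrt(13) = 2197*sqrt(13)

|z^7| = 2197*sqrt(13) ≈ 7921.3962


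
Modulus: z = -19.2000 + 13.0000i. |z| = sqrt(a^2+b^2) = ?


|z| = sqrt((-19.2)^2 + 13^2) = sqrt(368.64 + 169) = sqrt(537.64) = 23.1871

|z| = 23.1871


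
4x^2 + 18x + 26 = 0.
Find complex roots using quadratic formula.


disc = 18^2 - 4*4*26 = 324 - 416 = -92
sqrt(|disc|) = sqrt(92) = 9.5917
Real part = -18/(2*4) = -2.2500
Imag part = 9.5917/(2*4) = 1.1990

-2.2500 ± 1.1990i


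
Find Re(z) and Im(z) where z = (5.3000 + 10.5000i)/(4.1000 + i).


Multiply by conjugate: (5.3000 + 10.5000i)(4.1000 - i) / (4.1^2 + 1^2)
Numerator real = 5.3*4.1 + 10.5*1 = 32.23
Numerator imag = 10.5*4.1 - 5.3*1 = 37.75
Denominator = 17.81
Re(z) = 32.23/17.81 = 1.8097
Im(z) = 37.75/17.81 = 2.1196

Re(z) = 1.8097, Im(z) = 2.1196


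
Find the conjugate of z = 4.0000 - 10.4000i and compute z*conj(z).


z_bar = 4.0000 + 10.4000i
z*z_bar = 4^2 + (-10.4)^2 = 16 + 108.16 = 124.16

z_bar = 4.0000 + 10.4000i, z*z_bar = 124.16


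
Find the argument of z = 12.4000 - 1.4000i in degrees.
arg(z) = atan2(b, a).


Re = 12.4, Im = -1.4
arg = atan2(-1.4, 12.4) = -6.4416 degrees

arg(z) = -6.4416 degrees


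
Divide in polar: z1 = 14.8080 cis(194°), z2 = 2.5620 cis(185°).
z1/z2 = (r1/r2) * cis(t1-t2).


r = 14.8080 / 2.5620 = 5.7799
theta = 194° - 185° = 9° = 9° (mod 360)

5.7799 cis(9°)


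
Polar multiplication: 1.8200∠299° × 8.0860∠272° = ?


r = 1.8200 * 8.0860 = 14.7165
theta = 299° + 272° = 571° = 211° (mod 360)

14.7165 cis(211°)


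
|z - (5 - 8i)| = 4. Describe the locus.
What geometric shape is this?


|z - z0| = r is a circle with center z0 and radius r.
Center = (5, -8), radius = 4

Circle with center (5, -8) and radius 4


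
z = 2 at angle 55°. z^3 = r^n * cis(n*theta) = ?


r^3 = 2^3 = 8
n*theta = 3*55° = 165° = 165° (mod 360)
a = 8*cos(165°) = -7.7274
b = 8*sin(165°) = 2.0706

8 cis(165°) = -7.7274 + 2.0706i


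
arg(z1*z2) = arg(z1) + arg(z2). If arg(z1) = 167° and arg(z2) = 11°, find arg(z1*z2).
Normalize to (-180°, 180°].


arg(z1*z2) = 167° + 11° = 178°
Normalized to (-180°, 180°]: 178°

178°


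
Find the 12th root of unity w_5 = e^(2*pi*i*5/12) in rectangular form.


Angle = 360*5/12 = 150°
a = cos(150°) = -0.8660
b = sin(150°) = 0.5000

-0.8660 + 0.5000i


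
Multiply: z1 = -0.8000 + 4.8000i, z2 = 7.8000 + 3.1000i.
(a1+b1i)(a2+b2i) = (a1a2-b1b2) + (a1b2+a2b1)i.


Real = -0.8*7.8 - 4.8*3.1 = -6.24 - 14.88 = -21.12
Imag = -0.8*3.1 + 7.8*4.8 = -2.48 + 37.44 = 34.96

-21.1200 + 34.9600i


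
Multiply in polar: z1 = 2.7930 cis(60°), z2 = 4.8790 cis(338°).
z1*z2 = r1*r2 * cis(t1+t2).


r = 2.7930 * 4.8790 = 13.6270
theta = 60° + 338° = 398° = 38° (mod 360)

13.6270 cis(38°)


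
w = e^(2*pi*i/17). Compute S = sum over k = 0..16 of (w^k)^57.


The roots are w_k = w^k with w = e^(2*pi*i/17), and (w^k)^57 = (w^57)^k.
So S = 1 + u + u^2 + ... + u^(16) with u = w^57.
57 = 3*17 + 6, so 57 is not a multiple of 17: u = (w^17)^3 * w^6 = w^6 ≠ 1 (w is a primitive 17th root), while u^17 = (w^17)^57 = 1.
Geometric series: S = (1 - u^17)/(1 - u) = (1 - 1)/(1 - u) = 0

S = 0


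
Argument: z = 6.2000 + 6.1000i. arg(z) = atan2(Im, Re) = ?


Re = 6.2, Im = 6.1
arg = atan2(6.1, 6.2) = 44.5342 degrees

arg(z) = 44.5342 degrees


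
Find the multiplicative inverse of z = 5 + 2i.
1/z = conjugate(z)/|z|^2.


|z|^2 = 25+4 = 29
1/z = (5 - 2i)/29

1/z = 0.1724 - 0.0690i


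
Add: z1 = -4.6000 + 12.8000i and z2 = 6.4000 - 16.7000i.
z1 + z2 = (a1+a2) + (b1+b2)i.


Real: -4.6 + 6.4 = 1.8
Imag: 12.8 - 16.7 = -3.9

1.8000 - 3.9000i


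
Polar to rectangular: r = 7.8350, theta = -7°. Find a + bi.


a = 7.8350*cos(-7°) = 7.8350*0.99255 = 7.7766
b = 7.8350*sin(-7°) = 7.8350*(-0.121869) = -0.9548

7.7766 - 0.9548i


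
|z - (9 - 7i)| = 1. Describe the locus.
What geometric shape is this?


|z - z0| = r is a circle with center z0 and radius r.
Center = (9, -7), radius = 1

Circle with center (9, -7) and radius 1


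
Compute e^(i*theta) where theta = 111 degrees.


cos(111°) = -0.3584
sin(111°) = 0.9336

e^(i*111°) = -0.3584 + 0.9336i


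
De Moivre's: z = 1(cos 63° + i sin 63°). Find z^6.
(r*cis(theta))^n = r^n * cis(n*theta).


r^6 = 1^6 = 1
n*theta = 6*63° = 378° = 18° (mod 360)
a = 1*cos(18°) = 0.9511
b = 1*sin(18°) = 0.3090

1 cis(18°) = 0.9511 + 0.3090i


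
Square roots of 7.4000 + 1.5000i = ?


|z| = sqrt(54.76+2.25) = 7.5505
sqrt((|z|+a)/2) = sqrt((7.5505+7.4)/2) = sqrt(7.4752) = 2.7341
sqrt((|z|-a)/2) = sqrt((7.5505-7.4)/2) = sqrt(0.0752) = 0.2743

±(2.7341 + 0.2743i) i.e. 2.7341 + 0.2743i and -2.7341 - 0.2743i


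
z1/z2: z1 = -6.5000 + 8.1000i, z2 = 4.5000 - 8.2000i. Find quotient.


Conjugate of z2 = 4.5000 + 8.2000i
Numerator: (-6.5000 + 8.1000i)(4.5000 + 8.2000i) = -95.6700 - 16.8500i
Denominator: 4.5^2 + (-8.2)^2 = 87.49
Result = (-95.6700 - 16.8500i)/87.49

-1.0935 - 0.1926i


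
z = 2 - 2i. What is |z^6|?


|z| = sqrt(4+4) = sqrt(8) = 2.8284
|z^6| = |z|^6 = (sqrt(8))^6 = 8^3 = 512

|z^6| = 512


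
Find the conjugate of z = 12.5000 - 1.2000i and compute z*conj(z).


z_bar = 12.5000 + 1.2000i
z*z_bar = 12.5^2 + (-1.2)^2 = 156.25 + 1.44 = 157.69

z_bar = 12.5000 + 1.2000i, z*z_bar = 157.69


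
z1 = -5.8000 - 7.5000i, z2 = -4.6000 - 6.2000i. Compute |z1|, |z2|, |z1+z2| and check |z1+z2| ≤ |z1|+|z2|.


|z1| = sqrt((-5.8)^2 + (-7.5)^2) = sqrt(89.89) = 9.4810
|z2| = sqrt((-4.6)^2 + (-6.2)^2) = sqrt(59.6) = 7.7201
z1+z2 = -10.4000 - 13.7000i
|z1+z2| = sqrt(295.85) = 17.2003
|z1|+|z2| = 9.4810 + 7.7201 = 17.2011

|z1+z2| = 17.2003 ≤ |z1|+|z2| = 17.2011 (verified)


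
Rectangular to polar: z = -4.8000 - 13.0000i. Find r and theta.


r = sqrt(23.04+169) = sqrt(192.04) = 13.8578
theta = atan2(-13, -4.8) = -110.2657 degrees

r = 13.8578, theta = -110.2657 degrees


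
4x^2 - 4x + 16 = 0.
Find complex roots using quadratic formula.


disc = (-4)^2 - 4*4*16 = 16 - 256 = -240
sqrt(|disc|) = sqrt(240) = 15.4919
Real part = 4/(2*4) = 0.5000
Imag part = 15.4919/(2*4) = 1.9365

0.5000 ± 1.9365i


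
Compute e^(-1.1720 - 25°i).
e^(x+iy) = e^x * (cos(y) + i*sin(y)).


e^-1.1720 = 0.3097
cos(-25°) = 0.9063
sin(-25°) = -0.4226
Real = 0.3097*0.9063 = 0.2807
Imag = 0.3097*(-0.4226) = -0.1309

0.2807 - 0.1309i


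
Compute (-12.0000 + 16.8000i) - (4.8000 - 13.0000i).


Real: -12 - 4.8 = -16.8
Imag: 16.8 + 13 = 29.8

-16.8000 + 29.8000i


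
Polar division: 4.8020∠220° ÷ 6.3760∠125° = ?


r = 4.8020 / 6.3760 = 0.7531
theta = 220° - 125° = 95° = 95° (mod 360)

0.7531 cis(95°)


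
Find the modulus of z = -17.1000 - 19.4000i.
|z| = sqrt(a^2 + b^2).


|z| = sqrt((-17.1)^2 + (-19.4)^2) = sqrt(292.41 + 376.36) = sqrt(668.77) = 25.8606

|z| = 25.8606


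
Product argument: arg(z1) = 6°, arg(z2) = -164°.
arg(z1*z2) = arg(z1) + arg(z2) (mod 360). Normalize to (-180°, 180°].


arg(z1*z2) = 6° - 164° = -158°
Normalized to (-180°, 180°]: -158°

-158°


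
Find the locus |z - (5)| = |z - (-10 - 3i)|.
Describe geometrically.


Equal distances means the locus is the perpendicular bisector of z1 and z2.
Midpoint = ((5+(-10))/2, (0+(-3))/2) = (-2.5000, -1.5000)

Perpendicular bisector through (-2.5000, -1.5000)


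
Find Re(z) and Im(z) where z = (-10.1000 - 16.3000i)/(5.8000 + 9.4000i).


Multiply by conjugate: (-10.1000 - 16.3000i)(5.8000 - 9.4000i) / (5.8^2 + 9.4^2)
Numerator real = -10.1*5.8 - (16.3)*9.4 = -211.8
Numerator imag = -16.3*5.8 - (-10.1)*9.4 = 0.4
Denominator = 122
Re(z) = -211.8/122 = -1.7361
Im(z) = 0.4/122 = 0.0033

Re(z) = -1.7361, Im(z) = 0.0033


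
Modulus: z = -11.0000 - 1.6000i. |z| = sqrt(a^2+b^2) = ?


|z| = sqrt((-11)^2 + (-1.6)^2) = sqrt(121 + 2.56) = sqrt(123.56) = 11.1158

|z| = 11.1158


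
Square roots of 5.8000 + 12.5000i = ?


|z| = sqrt(33.64+156.25) = 13.7801
sqrt((|z|+a)/2) = sqrt((13.7801+5.8)/2) = sqrt(9.7900) = 3.1289
sqrt((|z|-a)/2) = sqrt((13.7801-5.8)/2) = sqrt(3.9900) = 1.9975

±(3.1289 + 1.9975i) i.e. 3.1289 + 1.9975i and -3.1289 - 1.9975i


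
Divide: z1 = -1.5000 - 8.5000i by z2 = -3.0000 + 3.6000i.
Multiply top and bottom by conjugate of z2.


Conjugate of z2 = -3.0000 - 3.6000i
Numerator: (-1.5000 - 8.5000i)(-3.0000 - 3.6000i) = -26.1000 + 30.9000i
Denominator: (-3)^2 + 3.6^2 = 21.96
Result = (-26.1000 + 30.9000i)/21.96

-1.1885 + 1.4071i


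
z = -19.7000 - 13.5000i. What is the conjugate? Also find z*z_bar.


z_bar = -19.7000 + 13.5000i
z*z_bar = (-19.7)^2 + (-13.5)^2 = 388.09 + 182.25 = 570.34

z_bar = -19.7000 + 13.5000i, z*z_bar = 570.34


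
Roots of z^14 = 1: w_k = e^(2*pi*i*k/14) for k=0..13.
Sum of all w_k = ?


The sum of all 14th roots of unity is 0.
Geometric series: (1 - w^14)/(1 - w) = (1-1)/(1-w) = 0 since w^14 = 1, w ≠ 1.
Alternatively: coefficient of z^13 in z^14 - 1 is 0.

0


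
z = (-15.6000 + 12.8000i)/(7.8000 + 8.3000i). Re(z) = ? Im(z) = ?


Multiply by conjugate: (-15.6000 + 12.8000i)(7.8000 - 8.3000i) / (7.8^2 + 8.3^2)
Numerator real = -15.6*7.8 + 12.8*8.3 = -15.44
Numerator imag = 12.8*7.8 - (-15.6)*8.3 = 229.32
Denominator = 129.73
Re(z) = -15.44/129.73 = -0.1190
Im(z) = 229.32/129.73 = 1.7677

Re(z) = -0.1190, Im(z) = 1.7677


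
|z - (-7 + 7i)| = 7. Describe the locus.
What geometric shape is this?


|z - z0| = r is a circle with center z0 and radius r.
Center = (-7, 7), radius = 7

Circle with center (-7, 7) and radius 7


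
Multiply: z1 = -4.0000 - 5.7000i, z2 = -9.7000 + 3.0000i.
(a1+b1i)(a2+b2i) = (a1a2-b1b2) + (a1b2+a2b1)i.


Real = -4*(-9.7) - (-5.7)*3 = 38.8 - (-17.1) = 55.9
Imag = -4*3 - (9.7)*(-5.7) = -12 + 55.29 = 43.29

55.9000 + 43.2900i


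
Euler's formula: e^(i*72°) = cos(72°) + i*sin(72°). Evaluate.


cos(72°) = 0.3090
sin(72°) = 0.9511

e^(i*72°) = 0.3090 + 0.9511i


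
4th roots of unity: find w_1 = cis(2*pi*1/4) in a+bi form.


Angle = 360*1/4 = 90°
a = cos(90°) = 0
b = sin(90°) = 1.0000

0 + 1.0000i


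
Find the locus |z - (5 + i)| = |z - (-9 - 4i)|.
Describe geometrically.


Equal distances means the locus is the perpendicular bisector of z1 and z2.
Midpoint = ((5+(-9))/2, (1+(-4))/2) = (-2.0000, -1.5000)

Perpendicular bisector through (-2.0000, -1.5000)


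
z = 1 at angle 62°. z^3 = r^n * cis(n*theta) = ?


r^3 = 1^3 = 1
n*theta = 3*62° = 186° = 186° (mod 360)
a = 1*cos(186°) = -0.9945
b = 1*sin(186°) = -0.1045

1 cis(186°) = -0.9945 - 0.1045i


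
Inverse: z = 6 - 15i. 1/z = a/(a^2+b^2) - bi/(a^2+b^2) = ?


|z|^2 = 36+225 = 261
1/z = (6 + 15i)/261

1/z = 0.0230 + 0.0575i


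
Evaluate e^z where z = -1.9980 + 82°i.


e^-1.9980 = 0.1356
cos(82°) = 0.1392
sin(82°) = 0.9903
Real = 0.1356*0.1392 = 0.0189
Imag = 0.1356*0.9903 = 0.1343

0.0189 + 0.1343i


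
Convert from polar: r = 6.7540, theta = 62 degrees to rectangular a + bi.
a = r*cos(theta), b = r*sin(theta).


a = 6.7540*cos(62°) = 6.7540*0.46947 = 3.1708
b = 6.7540*sin(62°) = 6.7540*0.88295 = 5.9634

3.1708 + 5.9634i


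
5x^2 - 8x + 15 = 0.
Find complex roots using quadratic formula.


disc = (-8)^2 - 4*5*15 = 64 - 300 = -236
sqrt(|disc|) = sqrt(236) = 15.3623
Real part = 8/(2*5) = 0.8000
Imag part = 15.3623/(2*5) = 1.5362

0.8000 ± 1.5362i


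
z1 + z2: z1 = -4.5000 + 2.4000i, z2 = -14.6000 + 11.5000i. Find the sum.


Real: -4.5 - 14.6 = -19.1
Imag: 2.4 + 11.5 = 13.9

-19.1000 + 13.9000i


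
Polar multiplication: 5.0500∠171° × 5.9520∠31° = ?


r = 5.0500 * 5.9520 = 30.0576
theta = 171° + 31° = 202° = 202° (mod 360)

30.0576 cis(202°)


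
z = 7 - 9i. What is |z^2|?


|z| = sqrt(49+81) = sqrt(130) = 11.4018
|z^2| = |z|^2 = (sqrt(130))^2 = 130

|z^2| = 130


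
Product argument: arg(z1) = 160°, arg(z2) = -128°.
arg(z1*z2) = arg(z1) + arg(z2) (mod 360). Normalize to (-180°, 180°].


arg(z1*z2) = 160° - 128° = 32°
Normalized to (-180°, 180°]: 32°

32°


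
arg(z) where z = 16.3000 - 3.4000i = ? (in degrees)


Re = 16.3, Im = -3.4
arg = atan2(-3.4, 16.3) = -11.7823 degrees

arg(z) = -11.7823 degrees


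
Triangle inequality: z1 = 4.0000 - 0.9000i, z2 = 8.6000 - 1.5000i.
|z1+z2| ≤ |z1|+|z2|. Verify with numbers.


|z1| = sqrt(4^2 + (-0.9)^2) = sqrt(16.81) = 4.1000
|z2| = sqrt(8.6^2 + (-1.5)^2) = sqrt(76.21) = 8.7298
z1+z2 = 12.6000 - 2.4000i
|z1+z2| = sqrt(164.52) = 12.8265
|z1|+|z2| = 4.1000 + 8.7298 = 12.8298

|z1+z2| = 12.8265 ≤ |z1|+|z2| = 12.8298 (verified)


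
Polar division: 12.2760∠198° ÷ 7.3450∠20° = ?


r = 12.2760 / 7.3450 = 1.6713
theta = 198° - 20° = 178° = 178° (mod 360)

1.6713 cis(178°)


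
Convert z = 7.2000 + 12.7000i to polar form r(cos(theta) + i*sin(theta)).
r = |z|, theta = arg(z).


r = sqrt(51.84+161.29) = sqrt(213.13) = 14.5990
theta = atan2(12.7, 7.2) = 60.4498 degrees

r = 14.5990, theta = 60.4498 degrees


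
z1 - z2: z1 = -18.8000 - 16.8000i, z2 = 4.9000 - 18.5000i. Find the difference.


Real: -18.8 - 4.9 = -23.7
Imag: -16.8 + 18.5 = 1.7

-23.7000 + 1.7000i


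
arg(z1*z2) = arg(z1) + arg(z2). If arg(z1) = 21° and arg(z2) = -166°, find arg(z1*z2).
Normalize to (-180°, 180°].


arg(z1*z2) = 21° - 166° = -145°
Normalized to (-180°, 180°]: -145°

-145°


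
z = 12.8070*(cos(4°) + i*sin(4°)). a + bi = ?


a = 12.8070*cos(4°) = 12.8070*0.99756 = 12.7758
b = 12.8070*sin(4°) = 12.8070*0.06976 = 0.8934

12.7758 + 0.8934i


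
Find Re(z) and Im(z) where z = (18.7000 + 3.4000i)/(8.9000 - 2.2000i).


Multiply by conjugate: (18.7000 + 3.4000i)(8.9000 + 2.2000i) / (8.9^2 + (-2.2)^2)
Numerator real = 18.7*8.9 + 3.4*(-2.2) = 158.95
Numerator imag = 3.4*8.9 - 18.7*(-2.2) = 71.4
Denominator = 84.05
Re(z) = 158.95/84.05 = 1.8911
Im(z) = 71.4/84.05 = 0.8495

Re(z) = 1.8911, Im(z) = 0.8495


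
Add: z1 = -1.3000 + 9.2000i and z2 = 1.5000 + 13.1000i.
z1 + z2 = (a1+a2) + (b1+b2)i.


Real: -1.3 + 1.5 = 0.2
Imag: 9.2 + 13.1 = 22.3

0.2000 + 22.3000i


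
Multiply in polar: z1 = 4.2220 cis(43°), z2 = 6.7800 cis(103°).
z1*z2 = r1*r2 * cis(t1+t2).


r = 4.2220 * 6.7800 = 28.6252
theta = 43° + 103° = 146° = 146° (mod 360)

28.6252 cis(146°)


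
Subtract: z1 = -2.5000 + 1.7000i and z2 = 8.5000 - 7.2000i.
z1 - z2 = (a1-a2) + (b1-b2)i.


Real: -2.5 - 8.5 = -11
Imag: 1.7 + 7.2 = 8.9

-11.0000 + 8.9000i


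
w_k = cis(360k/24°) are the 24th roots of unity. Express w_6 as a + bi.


Angle = 360*6/24 = 90°
a = cos(90°) = 0
b = sin(90°) = 1.0000

0 + 1.0000i


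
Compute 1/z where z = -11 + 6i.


|z|^2 = 121+36 = 157
1/z = (-11 - 6i)/157

1/z = -0.0701 - 0.0382i


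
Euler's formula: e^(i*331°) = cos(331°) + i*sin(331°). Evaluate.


cos(331°) = 0.8746
sin(331°) = -0.4848

e^(i*331°) = 0.8746 - 0.4848i


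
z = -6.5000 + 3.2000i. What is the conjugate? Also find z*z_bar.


z_bar = -6.5000 - 3.2000i
z*z_bar = (-6.5)^2 + 3.2^2 = 42.25 + 10.24 = 52.49

z_bar = -6.5000 - 3.2000i, z*z_bar = 52.49


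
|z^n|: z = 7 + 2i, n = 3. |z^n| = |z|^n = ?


|z| = sqrt(49+4) = sqrt(53) = 7.2801
|z^3| = |z|^3 = (sqrt(53))^3 = 53*sqrt(53)

|z^3| = 53*sqrt(53) ≈ 385.8458


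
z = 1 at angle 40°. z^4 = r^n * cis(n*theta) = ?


r^4 = 1^4 = 1
n*theta = 4*40° = 160° = 160° (mod 360)
a = 1*cos(160°) = -0.9397
b = 1*sin(160°) = 0.3420

1 cis(160°) = -0.9397 + 0.3420i


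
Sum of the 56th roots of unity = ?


The sum of all 56th roots of unity is 0.
Geometric series: (1 - w^56)/(1 - w) = (1-1)/(1-w) = 0 since w^56 = 1, w ≠ 1.
Alternatively: coefficient of z^55 in z^56 - 1 is 0.

0


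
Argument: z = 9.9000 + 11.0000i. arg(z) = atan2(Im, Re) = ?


Re = 9.9, Im = 11
arg = atan2(11, 9.9) = 48.0128 degrees

arg(z) = 48.0128 degrees


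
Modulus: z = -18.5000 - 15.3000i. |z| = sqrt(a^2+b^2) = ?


|z| = sqrt((-18.5)^2 + (-15.3)^2) = sqrt(342.25 + 234.09) = sqrt(576.34) = 24.0071

|z| = 24.0071


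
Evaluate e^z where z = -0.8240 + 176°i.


e^-0.8240 = 0.4387
cos(176°) = -0.9976
sin(176°) = 0.0698
Real = 0.4387*(-0.9976) = -0.4376
Imag = 0.4387*0.0698 = 0.0306

-0.4376 + 0.0306i


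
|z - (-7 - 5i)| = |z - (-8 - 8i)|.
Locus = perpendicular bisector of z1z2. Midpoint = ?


Equal distances means the locus is the perpendicular bisector of z1 and z2.
Midpoint = ((-7+(-8))/2, (-5+(-8))/2) = (-7.5000, -6.5000)

Perpendicular bisector through (-7.5000, -6.5000)


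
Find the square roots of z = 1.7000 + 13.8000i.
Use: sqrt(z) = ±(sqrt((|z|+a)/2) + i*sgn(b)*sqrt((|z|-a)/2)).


|z| = sqrt(2.89+190.44) = 13.9043
sqrt((|z|+a)/2) = sqrt((13.9043+1.7)/2) = sqrt(7.8022) = 2.7932
sqrt((|z|-a)/2) = sqrt((13.9043-1.7)/2) = sqrt(6.1022) = 2.4703

±(2.7932 + 2.4703i) i.e. 2.7932 + 2.4703i and -2.7932 - 2.4703i


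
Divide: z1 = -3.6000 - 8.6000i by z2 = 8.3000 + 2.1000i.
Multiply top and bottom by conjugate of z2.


Conjugate of z2 = 8.3000 - 2.1000i
Numerator: (-3.6000 - 8.6000i)(8.3000 - 2.1000i) = -47.9400 - 63.8200i
Denominator: 8.3^2 + 2.1^2 = 73.3
Result = (-47.9400 - 63.8200i)/73.3

-0.6540 - 0.8707i


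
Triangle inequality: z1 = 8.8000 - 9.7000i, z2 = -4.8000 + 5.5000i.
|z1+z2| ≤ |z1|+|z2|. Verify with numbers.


|z1| = sqrt(8.8^2 + (-9.7)^2) = sqrt(171.53) = 13.0969
|z2| = sqrt((-4.8)^2 + 5.5^2) = sqrt(53.29) = 7.3000
z1+z2 = 4.0000 - 4.2000i
|z1+z2| = sqrt(33.64) = 5.8000
|z1|+|z2| = 13.0969 + 7.3000 = 20.3969

|z1+z2| = 5.8000 ≤ |z1|+|z2| = 20.3969 (verified)


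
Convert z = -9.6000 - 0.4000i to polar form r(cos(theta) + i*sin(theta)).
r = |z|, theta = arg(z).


r = sqrt(92.16+0.16) = sqrt(92.32) = 9.6083
theta = atan2(-0.4, -9.6) = -177.6141 degrees

r = 9.6083, theta = -177.6141 degrees


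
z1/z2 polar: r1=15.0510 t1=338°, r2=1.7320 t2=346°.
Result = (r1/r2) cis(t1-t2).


r = 15.0510 / 1.7320 = 8.6900
theta = 338° - 346° = -8° = 352° (mod 360)

8.6900 cis(352°)


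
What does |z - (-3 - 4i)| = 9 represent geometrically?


|z - z0| = r is a circle with center z0 and radius r.
Center = (-3, -4), radius = 9

Circle with center (-3, -4) and radius 9


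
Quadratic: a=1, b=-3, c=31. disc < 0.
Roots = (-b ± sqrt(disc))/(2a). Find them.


disc = (-3)^2 - 4*1*31 = 9 - 124 = -115
sqrt(|disc|) = sqrt(115) = 10.7238
Real part = 3/(2*1) = 1.5000
Imag part = 10.7238/(2*1) = 5.3619

1.5000 ± 5.3619i


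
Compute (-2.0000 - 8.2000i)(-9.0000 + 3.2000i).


Real = -2*(-9) - (-8.2)*3.2 = 18 - (-26.24) = 44.24
Imag = -2*3.2 - (9)*(-8.2) = -6.4 + 73.8 = 67.4

44.2400 + 67.4000i


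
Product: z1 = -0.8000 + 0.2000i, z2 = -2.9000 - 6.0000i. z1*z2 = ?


Real = -0.8*(-2.9) - 0.2*(-6) = 2.32 - (-1.2) = 3.52
Imag = -0.8*(-6) - (2.9)*0.2 = 4.8 - (0.58) = 4.22

3.5200 + 4.2200i


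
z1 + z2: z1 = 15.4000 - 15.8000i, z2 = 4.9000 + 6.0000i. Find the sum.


Real: 15.4 + 4.9 = 20.3
Imag: -15.8 + 6 = -9.8

20.3000 - 9.8000i


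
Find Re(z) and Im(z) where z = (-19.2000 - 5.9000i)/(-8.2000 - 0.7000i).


Multiply by conjugate: (-19.2000 - 5.9000i)(-8.2000 + 0.7000i) / ((-8.2)^2 + (-0.7)^2)
Numerator real = -19.2*(-8.2) - (5.9)*(-0.7) = 161.57
Numerator imag = -5.9*(-8.2) - (-19.2)*(-0.7) = 34.94
Denominator = 67.73
Re(z) = 161.57/67.73 = 2.3855
Im(z) = 34.94/67.73 = 0.5159

Re(z) = 2.3855, Im(z) = 0.5159


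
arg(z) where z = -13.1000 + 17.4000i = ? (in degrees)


Re = -13.1, Im = 17.4
arg = atan2(17.4, -13.1) = 126.9751 degrees

arg(z) = 126.9751 degrees


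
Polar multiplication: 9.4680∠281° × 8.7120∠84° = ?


r = 9.4680 * 8.7120 = 82.4852
theta = 281° + 84° = 365° = 5° (mod 360)

82.4852 cis(5°)


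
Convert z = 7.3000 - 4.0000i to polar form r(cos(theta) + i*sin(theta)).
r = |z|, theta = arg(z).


r = sqrt(53.29+16) = sqrt(69.29) = 8.3241
theta = atan2(-4, 7.3) = -28.7203 degrees

r = 8.3241, theta = -28.7203 degrees


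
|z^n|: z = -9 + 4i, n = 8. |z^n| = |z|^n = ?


|z| = sqrt(81+16) = sqrt(97) = 9.8489
|z^8| = |z|^8 = (sqrt(97))^8 = 97^4 = 88529281

|z^8| = 88529281


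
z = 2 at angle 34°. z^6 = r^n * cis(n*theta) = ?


r^6 = 2^6 = 64
n*theta = 6*34° = 204° = 204° (mod 360)
a = 64*cos(204°) = -58.4669
b = 64*sin(204°) = -26.0311

64 cis(204°) = -58.4669 - 26.0311i


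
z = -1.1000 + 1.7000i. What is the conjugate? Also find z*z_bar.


z_bar = -1.1000 - 1.7000i
z*z_bar = (-1.1)^2 + 1.7^2 = 1.21 + 2.89 = 4.1

z_bar = -1.1000 - 1.7000i, z*z_bar = 4.1


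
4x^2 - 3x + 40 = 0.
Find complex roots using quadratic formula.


disc = (-3)^2 - 4*4*40 = 9 - 640 = -631
sqrt(|disc|) = sqrt(631) = 25.1197
Real part = 3/(2*4) = 0.3750
Imag part = 25.1197/(2*4) = 3.1400

0.3750 ± 3.1400i


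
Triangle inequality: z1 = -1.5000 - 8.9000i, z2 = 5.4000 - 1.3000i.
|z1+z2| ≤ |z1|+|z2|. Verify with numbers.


|z1| = sqrt((-1.5)^2 + (-8.9)^2) = sqrt(81.46) = 9.0255
|z2| = sqrt(5.4^2 + (-1.3)^2) = sqrt(30.85) = 5.5543
z1+z2 = 3.9000 - 10.2000i
|z1+z2| = sqrt(119.25) = 10.9202
|z1|+|z2| = 9.0255 + 5.5543 = 14.5798

|z1+z2| = 10.9202 ≤ |z1|+|z2| = 14.5798 (verified)


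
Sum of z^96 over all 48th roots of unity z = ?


The roots are w_k = w^k with w = e^(2*pi*i/48), and (w^k)^96 = (w^96)^k.
So S = 1 + u + u^2 + ... + u^(47) with u = w^96.
96 = 2*48 + 0, so 96 is a multiple of 48 and u = (w^48)^2 = 1.
Every one of the 48 terms equals 1: S = 48

S = 48


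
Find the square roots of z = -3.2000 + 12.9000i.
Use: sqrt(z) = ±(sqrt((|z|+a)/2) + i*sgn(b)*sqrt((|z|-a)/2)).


|z| = sqrt(10.24+166.41) = 13.2910
sqrt((|z|+a)/2) = sqrt((13.2910+(-3.2))/2) = sqrt(5.0455) = 2.2462
sqrt((|z|-a)/2) = sqrt((13.2910-(-3.2))/2) = sqrt(8.2455) = 2.8715

±(2.2462 + 2.8715i) i.e. 2.2462 + 2.8715i and -2.2462 - 2.8715i


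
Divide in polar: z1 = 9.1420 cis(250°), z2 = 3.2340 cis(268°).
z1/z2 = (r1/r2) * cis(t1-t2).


r = 9.1420 / 3.2340 = 2.8268
theta = 250° - 268° = -18° = 342° (mod 360)

2.8268 cis(342°)


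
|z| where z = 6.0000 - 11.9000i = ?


|z| = sqrt(6^2 + (-11.9)^2) = sqrt(36 + 141.61) = sqrt(177.61) = 13.3270

|z| = 13.3270


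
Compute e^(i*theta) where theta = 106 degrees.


cos(106°) = -0.2756
sin(106°) = 0.9613

e^(i*106°) = -0.2756 + 0.9613i


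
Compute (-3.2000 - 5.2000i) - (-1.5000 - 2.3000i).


Real: -3.2 + 1.5 = -1.7
Imag: -5.2 + 2.3 = -2.9

-1.7000 - 2.9000i


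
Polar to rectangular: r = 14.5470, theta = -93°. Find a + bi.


a = 14.5470*cos(-93°) = 14.5470*(-0.052336) = -0.7613
b = 14.5470*sin(-93°) = 14.5470*(-0.99863) = -14.5271

-0.7613 - 14.5271i


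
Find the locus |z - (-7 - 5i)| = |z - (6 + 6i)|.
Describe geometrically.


Equal distances means the locus is the perpendicular bisector of z1 and z2.
Midpoint = ((-7+6)/2, (-5+6)/2) = (-0.5000, 0.5000)

Perpendicular bisector through (-0.5000, 0.5000)


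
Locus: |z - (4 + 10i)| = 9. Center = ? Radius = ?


|z - z0| = r is a circle with center z0 and radius r.
Center = (4, 10), radius = 9

Circle with center (4, 10) and radius 9
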